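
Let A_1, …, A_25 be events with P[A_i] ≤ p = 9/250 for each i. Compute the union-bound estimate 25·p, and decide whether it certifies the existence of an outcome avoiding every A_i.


Union bound: P[∪_{i=1}^{25} A_i] ≤ Σ_i P[A_i] ≤ 25·p = 25·(9/250) = 9/10.
Numerically: 9/10 ≈ 0.900.
Is 9/10 < 1? YES.
Since P[∪ A_i] ≤ 9/10 < 1, the complement has P[∩ A_i^c] ≥ 1 − 9/10 = 1/10 > 0, so some outcome avoids every A_i.

25·p = 9/10 ≈ 0.900; existence CERTIFIED by the union bound.


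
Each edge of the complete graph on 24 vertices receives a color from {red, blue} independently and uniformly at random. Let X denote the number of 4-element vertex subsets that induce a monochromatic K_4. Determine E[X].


Let X = Σ_S X_S over the C(24, 4) = 10626 subsets S of size 4, where X_S = 1 if the K_4 on S is monochromatic.
For a fixed S, the K_4 on S has C(4, 2) = 6 edges. P[all 6 edges red] = (1/2)^6, and likewise for blue, so P[monochromatic] = 2·(1/2)^6 = 2^{1 − 6} = 1/32.
By linearity: E[X] = C(24, 4) · 2^{1 − 6} = 10626 · 1/32 = 5313/16.
Numerically: E[X] ≈ 332.0625.

E[X] = C(24,4)·2^(1−C(4,2)) = 5313/16 ≈ 332.0625.


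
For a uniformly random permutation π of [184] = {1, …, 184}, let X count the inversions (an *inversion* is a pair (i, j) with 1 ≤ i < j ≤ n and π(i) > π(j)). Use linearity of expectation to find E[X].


Write X = Σ X_I over the C(184, 2) = 16836 pairs i < j, with X_I the indicator of one inversion.
There are 16836 indicators.
For each fixed pair i < j, the values π(i) and π(j) are two distinct elements of {1, …, 184} in uniformly random order; by symmetry P[π(i) > π(j)] = 1/2.
By linearity: E[X] = 16836 · (1/2) = C(184, 2) · (1/2) = 16836/2 = 8418 ≈ 8418.00000.

E[X] = 8418 = 8418.00000.


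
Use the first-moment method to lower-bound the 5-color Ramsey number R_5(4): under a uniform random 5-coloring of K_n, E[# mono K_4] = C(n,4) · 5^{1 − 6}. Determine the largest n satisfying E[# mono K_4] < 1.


We need C(n, 4) · 5^{1 − 6} < 1, i.e. C(n, 4) < 5^{6 − 1} = 3125.
Check values of n near the boundary:
  n = 13: C(13, 4) = 715; 715 < 3125? YES
  n = 14: C(14, 4) = 1001; 1001 < 3125? YES
  n = 15: C(15, 4) = 1365; 1365 < 3125? YES
  n = 16: C(16, 4) = 1820; 1820 < 3125? YES
  n = 17: C(17, 4) = 2380; 2380 < 3125? YES
  n = 18: C(18, 4) = 3060; 3060 < 3125? YES
  n = 19: C(19, 4) = 3876; 3876 < 3125? NO
The largest n with C(n, 4) < 3125 is n = 18 (where E[X] = 612/625 ≈ 0.9792). Hence R_5(4) > 18, i.e. R_5(4) ≥ 19.

Largest n = 18; hence R_5(4) > 18.


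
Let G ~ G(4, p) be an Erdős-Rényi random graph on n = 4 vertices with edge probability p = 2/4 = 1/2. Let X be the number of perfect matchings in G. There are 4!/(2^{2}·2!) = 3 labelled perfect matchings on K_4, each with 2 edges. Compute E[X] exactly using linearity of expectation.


K_4 has 4!/(2^{2}·2!) = 3 labelled perfect matchings.
For each such perfect matching H, let X_H = 1 if all 2 edges of H are present in G. Then P[X_H = 1] = p^{2} = (1/2)^{2} = 1/4.
By linearity: E[X] = Σ_H E[X_H] = 3 · p^{2} = 3 · 1/4 = 3/4.
Numerically: E[X] ≈ 0.75.

E[X] = 3 · (1/2)^{2} = 3/4 ≈ 0.75.


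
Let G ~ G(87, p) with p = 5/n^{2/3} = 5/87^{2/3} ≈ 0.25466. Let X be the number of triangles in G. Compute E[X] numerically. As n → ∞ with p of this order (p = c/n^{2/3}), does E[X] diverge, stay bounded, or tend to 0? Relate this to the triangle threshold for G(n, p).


Number of potential triangles: C(87, 3) = 105995.
Each occurs with probability p³ ≈ (0.25466)³ ≈ 1.6514731e-02.
By linearity: E[X] = C(87, 3)·p³ ≈ 105995 · 1.6514731e-02 ≈ 1750.47893.
Since α = 2/3 < 1, p = c/n^{2/3} ≫ 1/n is above the triangle threshold p ~ 1/n. Asymptotically E[X] ~ (c³/6)·n^{3(1−α)} = (5³/6)·n^{1} → ∞; triangles are abundant w.h.p.

E[X] ≈ 1750.47893; in regime p = Θ(1/n^{2/3}) E[X] diverges (above the triangle threshold p ~ 1/n).


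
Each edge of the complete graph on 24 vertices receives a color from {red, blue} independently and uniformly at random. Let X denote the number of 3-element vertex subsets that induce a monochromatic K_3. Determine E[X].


Let X = Σ_S X_S over the C(24, 3) = 2024 subsets S of size 3, where X_S = 1 if the K_3 on S is monochromatic.
For a fixed S, the K_3 on S has C(3, 2) = 3 edges. P[all 3 edges red] = (1/2)^3, and likewise for blue, so P[monochromatic] = 2·(1/2)^3 = 2^{1 − 3} = 1/4.
Summing: E[X] = C(24, 3) · 2^{1 − 3} = 2024 · 1/4 = 506.
Numerically: E[X] ≈ 506.000.

E[X] = C(24,3)·2^(1−C(3,2)) = 506 ≈ 506.000.


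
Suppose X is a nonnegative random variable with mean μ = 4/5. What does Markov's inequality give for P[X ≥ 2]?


μ = E[X] = 4/5, a = 2.
Markov: P[X ≥ 2] ≤ μ/a = (4/5)/2 = 2/5.
Numerically: ≈ 0.400000.
(Since a = 2 > μ = 0.800000, the bound 2/5 is < 1 and informative.)

P[X ≥ 2] ≤ 2/5 ≈ 0.400000.


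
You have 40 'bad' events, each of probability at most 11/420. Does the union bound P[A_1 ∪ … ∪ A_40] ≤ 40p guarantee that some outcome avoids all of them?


Union bound: P[∪_{i=1}^{40} A_i] ≤ Σ_i P[A_i] ≤ 40·p = 40·(11/420) = 22/21.
Numerically: 22/21 ≈ 1.048.
Is 22/21 < 1? NO.
Since the bound 22/21 is ≥ 1, the union bound is uninformative here; it does NOT by itself certify existence.

40·p = 22/21 ≈ 1.048; existence NOT certified by the union bound.


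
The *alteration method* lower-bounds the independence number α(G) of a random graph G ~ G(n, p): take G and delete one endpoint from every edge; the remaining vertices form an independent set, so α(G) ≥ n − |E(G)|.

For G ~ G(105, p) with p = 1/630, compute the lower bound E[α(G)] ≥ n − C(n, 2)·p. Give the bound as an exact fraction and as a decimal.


E[|E(G)|] = C(105, 2)·p = 5460 · (1/630) = 26/3.
E[α(G)] ≥ n − E[|E(G)|] = 105 − 26/3 = 289/3.
Numerically: ≈ 96.3333.
(This is only a lower bound; the true E[α(G)] may be larger.)

E[α(G)] ≥ 289/3 ≈ 96.3333.


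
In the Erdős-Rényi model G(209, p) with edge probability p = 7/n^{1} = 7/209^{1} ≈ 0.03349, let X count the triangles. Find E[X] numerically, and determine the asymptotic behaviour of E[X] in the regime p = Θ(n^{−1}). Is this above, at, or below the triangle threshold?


Number of potential triangles: C(209, 3) = 1499784.
Each occurs with probability p³ ≈ (0.03349)³ ≈ 3.757122e-05.
By linearity: E[X] = C(209, 3)·p³ ≈ 1499784 · 3.757122e-05 ≈ 56.3487.
Here α = 1, so p = 7/n is exactly at the triangle threshold p ~ 1/n. Asymptotically E[X] → c³/6 = 7³/6 = 343/6 ≈ 57.1667, a bounded constant. In this regime the triangle count is asymptotically Poisson(c³/6).

E[X] ≈ 56.3487; in regime p = Θ(1/n^{1}) E[X] stays bounded (at the triangle threshold p ~ 1/n).


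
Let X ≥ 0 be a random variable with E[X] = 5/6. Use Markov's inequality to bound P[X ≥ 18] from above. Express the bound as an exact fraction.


μ = E[X] = 5/6, a = 18.
Markov: P[X ≥ 18] ≤ μ/a = (5/6)/18 = 5/108.
Numerically: ≈ 0.0463.
(Since a = 18 > μ = 0.8333, the bound 5/108 is < 1 and informative.)

P[X ≥ 18] ≤ 5/108 ≈ 0.0463.


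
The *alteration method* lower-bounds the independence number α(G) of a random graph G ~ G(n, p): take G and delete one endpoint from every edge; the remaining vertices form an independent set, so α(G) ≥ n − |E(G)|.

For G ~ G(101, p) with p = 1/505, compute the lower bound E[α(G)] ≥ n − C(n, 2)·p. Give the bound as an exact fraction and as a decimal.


E[|E(G)|] = C(101, 2)·p = 5050 · (1/505) = 10.
E[α(G)] ≥ n − E[|E(G)|] = 101 − 10 = 91.
Numerically: ≈ 91.00000.
(This is only a lower bound; the true E[α(G)] may be larger.)

E[α(G)] ≥ 91 ≈ 91.00000.


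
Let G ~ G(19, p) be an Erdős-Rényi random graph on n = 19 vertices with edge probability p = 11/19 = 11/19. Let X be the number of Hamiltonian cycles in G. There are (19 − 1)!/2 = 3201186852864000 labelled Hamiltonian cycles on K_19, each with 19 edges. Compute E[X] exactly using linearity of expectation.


K_19 has (19 − 1)!/2 = 3201186852864000 labelled Hamiltonian cycles.
For each such Hamiltonian cycle H, let X_H = 1 if all 19 edges of H are present in G. Then P[X_H = 1] = p^{19} = (11/19)^{19} = 61159090448414546291/1978419655660313589123979.
By linearity: E[X] = Σ_H E[X_H] = 3201186852864000 · p^{19} = 3201186852864000 · 61159090448414546291/1978419655660313589123979 = 195781676276584883979724733927424000/1978419655660313589123979.
Numerically: E[X] ≈ 9.8959e+10.

E[X] = 3201186852864000 · (11/19)^{19} = 195781676276584883979724733927424000/1978419655660313589123979 ≈ 9.8959e+10.


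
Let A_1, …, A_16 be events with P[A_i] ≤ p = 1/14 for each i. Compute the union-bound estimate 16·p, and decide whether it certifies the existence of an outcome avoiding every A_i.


Union bound: P[∪_{i=1}^{16} A_i] ≤ Σ_i P[A_i] ≤ 16·p = 16·(1/14) = 8/7.
Numerically: 8/7 ≈ 1.142857.
Is 8/7 < 1? NO.
Since the bound 8/7 is ≥ 1, the union bound is uninformative here; it does NOT by itself certify existence.

16·p = 8/7 ≈ 1.142857; existence NOT certified by the union bound.


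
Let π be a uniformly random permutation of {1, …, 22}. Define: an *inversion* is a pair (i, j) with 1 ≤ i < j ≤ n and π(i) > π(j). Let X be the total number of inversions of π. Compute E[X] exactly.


Write X = Σ X_I over the C(22, 2) = 231 pairs i < j, with X_I the indicator of one inversion.
There are 231 indicators.
For each fixed pair i < j, the values π(i) and π(j) are two distinct elements of {1, …, 22} in uniformly random order; by symmetry P[π(i) > π(j)] = 1/2.
By linearity: E[X] = 231 · (1/2) = C(22, 2) · (1/2) = 231/2 = 231/2 ≈ 115.5000.

E[X] = 231/2 = 115.5000.


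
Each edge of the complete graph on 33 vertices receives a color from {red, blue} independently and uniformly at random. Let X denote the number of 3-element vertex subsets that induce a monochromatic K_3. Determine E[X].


Let X = Σ_S X_S over the C(33, 3) = 5456 subsets S of size 3, where X_S = 1 if the K_3 on S is monochromatic.
For a fixed S, the K_3 on S has C(3, 2) = 3 edges. P[all 3 edges red] = (1/2)^3, and likewise for blue, so P[monochromatic] = 2·(1/2)^3 = 2^{1 − 3} = 1/4.
By linearity of expectation: E[X] = C(33, 3) · 2^{1 − 3} = 5456 · 1/4 = 1364.
Numerically: E[X] ≈ 1364.00000.

E[X] = C(33,3)·2^(1−C(3,2)) = 1364 ≈ 1364.00000.


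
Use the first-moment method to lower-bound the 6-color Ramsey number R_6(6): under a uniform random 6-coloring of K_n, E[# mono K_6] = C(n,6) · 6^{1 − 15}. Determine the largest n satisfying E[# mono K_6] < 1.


We need C(n, 6) · 6^{1 − 15} < 1, i.e. C(n, 6) < 6^{15 − 1} = 78364164096.
Check values of n near the boundary:
  n = 197: C(197, 6) = 75176946208; 75176946208 < 78364164096? YES
  n = 198: C(198, 6) = 77526225777; 77526225777 < 78364164096? YES
  n = 199: C(199, 6) = 79936367511; 79936367511 < 78364164096? NO
  n = 200: C(200, 6) = 82408626300; 82408626300 < 78364164096? NO
The largest n with C(n, 6) < 78364164096 is n = 198 (where E[X] = 25842075259/26121388032 ≈ 0.9893071). Hence R_6(6) > 198, i.e. R_6(6) ≥ 199.

Largest n = 198; hence R_6(6) > 198.


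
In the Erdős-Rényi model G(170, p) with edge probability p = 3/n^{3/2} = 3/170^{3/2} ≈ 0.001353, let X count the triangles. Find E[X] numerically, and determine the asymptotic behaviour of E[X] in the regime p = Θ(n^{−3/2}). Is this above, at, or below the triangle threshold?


Number of potential triangles: C(170, 3) = 804440.
Each occurs with probability p³ ≈ (0.001353)³ ≈ 2.479383e-09.
By linearity: E[X] = C(170, 3)·p³ ≈ 804440 · 2.479383e-09 ≈ 0.0020.
Since α = 3/2 > 1, p = c/n^{3/2} = o(1/n) is below the triangle threshold p ~ 1/n. Asymptotically E[X] ~ (c³/6)·n^{3(1−α)} = (3³/6)·n^{-1.5} → 0, so by Markov's inequality G has no triangles w.h.p.

E[X] ≈ 0.0020; in regime p = Θ(1/n^{3/2}) E[X] tends to 0 (below the triangle threshold p ~ 1/n).


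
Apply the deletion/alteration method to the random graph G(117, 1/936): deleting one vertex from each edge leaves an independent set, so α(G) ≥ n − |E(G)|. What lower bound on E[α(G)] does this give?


E[|E(G)|] = C(117, 2)·p = 6786 · (1/936) = 29/4.
E[α(G)] ≥ n − E[|E(G)|] = 117 − 29/4 = 439/4.
Numerically: ≈ 109.750000.
(This is only a lower bound; the true E[α(G)] may be larger.)

E[α(G)] ≥ 439/4 ≈ 109.750000.


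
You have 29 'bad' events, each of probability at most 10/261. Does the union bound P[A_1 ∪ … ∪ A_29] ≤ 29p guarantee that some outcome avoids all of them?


Union bound: P[∪_{i=1}^{29} A_i] ≤ Σ_i P[A_i] ≤ 29·p = 29·(10/261) = 10/9.
Numerically: 10/9 ≈ 1.1111111.
Is 10/9 < 1? NO.
Since the bound 10/9 is ≥ 1, the union bound is uninformative here; it does NOT by itself certify existence.

29·p = 10/9 ≈ 1.1111111; existence NOT certified by the union bound.


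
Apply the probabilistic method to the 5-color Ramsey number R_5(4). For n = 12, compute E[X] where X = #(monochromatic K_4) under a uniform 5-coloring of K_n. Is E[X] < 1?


E[X] = C(12, 4) · 5^{1 − 6} = 495 · 5^{−5} = 495/3125.
As a reduced fraction: E[X] = 99/625 ≈ 0.1584.
Is E[X] < 1? YES.
Since E[X] < 1, there exists a 5-coloring of K_{12} with no monochromatic K_4; hence R_5(4) > 12.

E[X] = 99/625 ≈ 0.1584; E[X] < 1, so R_5(4) > 12.


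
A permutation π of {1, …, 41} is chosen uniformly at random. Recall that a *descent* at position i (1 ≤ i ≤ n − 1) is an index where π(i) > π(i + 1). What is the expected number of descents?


Write X = Σ X_I over i = 1, …, 40, with X_I the indicator of one descent.
There are 40 indicators.
For each fixed i, the pair (π(i), π(i+1)) is a uniformly random ordered pair of distinct values from {1, …, 41}; by symmetry P[π(i) > π(i+1)] = 1/2.
By linearity: E[X] = 40 · (1/2) = (41 − 1) · (1/2) = 20 ≈ 20.00000.

E[X] = 20 = 20.00000.


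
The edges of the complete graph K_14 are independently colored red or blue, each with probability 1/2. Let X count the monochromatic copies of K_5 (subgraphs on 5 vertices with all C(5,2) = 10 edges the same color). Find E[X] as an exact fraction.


Let X = Σ_S X_S over the C(14, 5) = 2002 subsets S of size 5, where X_S = 1 if the K_5 on S is monochromatic.
For a fixed S, the K_5 on S has C(5, 2) = 10 edges. P[all 10 edges red] = (1/2)^10, and likewise for blue, so P[monochromatic] = 2·(1/2)^10 = 2^{1 − 10} = 1/512.
By linearity of expectation: E[X] = C(14, 5) · 2^{1 − 10} = 2002 · 1/512 = 1001/256.
Numerically: E[X] ≈ 3.91016.

E[X] = C(14,5)·2^(1−C(5,2)) = 1001/256 ≈ 3.91016.


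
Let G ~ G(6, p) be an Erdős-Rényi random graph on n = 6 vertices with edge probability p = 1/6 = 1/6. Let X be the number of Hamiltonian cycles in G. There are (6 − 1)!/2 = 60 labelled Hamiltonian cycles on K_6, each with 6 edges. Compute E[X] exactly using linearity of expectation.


K_6 has (6 − 1)!/2 = 60 labelled Hamiltonian cycles.
For each such Hamiltonian cycle H, let X_H = 1 if all 6 edges of H are present in G. Then P[X_H = 1] = p^{6} = (1/6)^{6} = 1/46656.
By linearity of expectation: E[X] = Σ_H E[X_H] = 60 · p^{6} = 60 · 1/46656 = 5/3888.
Numerically: E[X] ≈ 0.001286.

E[X] = 60 · (1/6)^{6} = 5/3888 ≈ 0.001286.


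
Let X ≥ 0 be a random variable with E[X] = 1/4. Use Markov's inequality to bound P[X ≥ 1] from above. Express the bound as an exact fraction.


μ = E[X] = 1/4, a = 1.
Markov: P[X ≥ 1] ≤ μ/a = (1/4)/1 = 1/4.
Numerically: ≈ 0.250000.
(Since a = 1 > μ = 0.250000, the bound 1/4 is < 1 and informative.)

P[X ≥ 1] ≤ 1/4 ≈ 0.250000.


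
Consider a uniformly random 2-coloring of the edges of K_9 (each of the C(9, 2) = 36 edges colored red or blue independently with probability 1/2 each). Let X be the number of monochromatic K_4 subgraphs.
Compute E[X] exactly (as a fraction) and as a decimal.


Let X = Σ_S X_S over the C(9, 4) = 126 subsets S of size 4, where X_S = 1 if the K_4 on S is monochromatic.
For a fixed S, the K_4 on S has C(4, 2) = 6 edges. P[all 6 edges red] = (1/2)^6, and likewise for blue, so P[monochromatic] = 2·(1/2)^6 = 2^{1 − 6} = 1/32.
Summing: E[X] = C(9, 4) · 2^{1 − 6} = 126 · 1/32 = 63/16.
Numerically: E[X] ≈ 3.937500.

E[X] = C(9,4)·2^(1−C(4,2)) = 63/16 ≈ 3.937500.


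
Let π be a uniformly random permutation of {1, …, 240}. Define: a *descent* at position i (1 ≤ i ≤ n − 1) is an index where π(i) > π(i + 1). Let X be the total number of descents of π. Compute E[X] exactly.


Write X = Σ X_I over i = 1, …, 239, with X_I the indicator of one descent.
There are 239 indicators.
For each fixed i, the pair (π(i), π(i+1)) is a uniformly random ordered pair of distinct values from {1, …, 240}; by symmetry P[π(i) > π(i+1)] = 1/2.
By linearity: E[X] = 239 · (1/2) = (240 − 1) · (1/2) = 239/2 ≈ 119.50000.

E[X] = 239/2 = 119.50000.


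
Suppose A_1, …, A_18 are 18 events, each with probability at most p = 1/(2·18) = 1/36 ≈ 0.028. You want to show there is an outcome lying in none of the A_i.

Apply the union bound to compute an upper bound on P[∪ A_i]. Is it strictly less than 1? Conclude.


Union bound: P[∪_{i=1}^{18} A_i] ≤ Σ_i P[A_i] ≤ 18·p = 18·(1/36) = 1/2.
Numerically: 1/2 ≈ 0.500.
Is 1/2 < 1? YES.
Since P[∪ A_i] ≤ 1/2 < 1, the complement has P[∩ A_i^c] ≥ 1 − 1/2 = 1/2 > 0, so some outcome avoids every A_i.

18·p = 1/2 ≈ 0.500; existence CERTIFIED by the union bound.


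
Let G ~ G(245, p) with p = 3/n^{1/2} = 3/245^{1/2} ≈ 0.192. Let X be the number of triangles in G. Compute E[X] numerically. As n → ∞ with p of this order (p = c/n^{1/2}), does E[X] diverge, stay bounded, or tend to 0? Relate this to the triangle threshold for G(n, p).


Number of potential triangles: C(245, 3) = 2421090.
Each occurs with probability p³ ≈ (0.192)³ ≈ 7.04068e-03.
By linearity: E[X] = C(245, 3)·p³ ≈ 2421090 · 7.04068e-03 ≈ 17046.121.
Since α = 1/2 < 1, p = c/n^{1/2} ≫ 1/n is above the triangle threshold p ~ 1/n. Asymptotically E[X] ~ (c³/6)·n^{3(1−α)} = (3³/6)·n^{1.5} → ∞; triangles are abundant w.h.p.

E[X] ≈ 17046.121; in regime p = Θ(1/n^{1/2}) E[X] diverges (above the triangle threshold p ~ 1/n).


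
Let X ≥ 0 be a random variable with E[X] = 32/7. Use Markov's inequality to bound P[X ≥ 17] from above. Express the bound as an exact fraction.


μ = E[X] = 32/7, a = 17.
Markov: P[X ≥ 17] ≤ μ/a = (32/7)/17 = 32/119.
Numerically: ≈ 0.26891.
(Since a = 17 > μ = 4.57143, the bound 32/119 is < 1 and informative.)

P[X ≥ 17] ≤ 32/119 ≈ 0.26891.


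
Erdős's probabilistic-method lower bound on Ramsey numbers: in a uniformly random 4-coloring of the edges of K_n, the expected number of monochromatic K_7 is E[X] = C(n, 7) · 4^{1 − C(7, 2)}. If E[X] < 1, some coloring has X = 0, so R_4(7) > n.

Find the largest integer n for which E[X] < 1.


We need C(n, 7) · 4^{1 − 21} < 1, i.e. C(n, 7) < 4^{21 − 1} = 1099511627776.
Check values of n near the boundary:
  n = 175: C(175, 7) = 883208107275; 883208107275 < 1099511627776? YES
  n = 176: C(176, 7) = 919790691600; 919790691600 < 1099511627776? YES
  n = 177: C(177, 7) = 957664425960; 957664425960 < 1099511627776? YES
  n = 178: C(178, 7) = 996867063280; 996867063280 < 1099511627776? YES
  n = 179: C(179, 7) = 1037437234460; 1037437234460 < 1099511627776? YES
  n = 180: C(180, 7) = 1079414463600; 1079414463600 < 1099511627776? YES
  n = 181: C(181, 7) = 1122839183400; 1122839183400 < 1099511627776? NO
The largest n with C(n, 7) < 1099511627776 is n = 180 (where E[X] = 67463403975/68719476736 ≈ 0.981722). Hence R_4(7) > 180, i.e. R_4(7) ≥ 181.

Largest n = 180; hence R_4(7) > 180.


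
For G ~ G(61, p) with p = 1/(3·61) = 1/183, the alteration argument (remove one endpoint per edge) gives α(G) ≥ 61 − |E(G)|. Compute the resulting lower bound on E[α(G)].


E[|E(G)|] = C(61, 2)·p = 1830 · (1/183) = 10.
E[α(G)] ≥ n − E[|E(G)|] = 61 − 10 = 51.
Numerically: ≈ 51.00000.
(This is only a lower bound; the true E[α(G)] may be larger.)

E[α(G)] ≥ 51 ≈ 51.00000.


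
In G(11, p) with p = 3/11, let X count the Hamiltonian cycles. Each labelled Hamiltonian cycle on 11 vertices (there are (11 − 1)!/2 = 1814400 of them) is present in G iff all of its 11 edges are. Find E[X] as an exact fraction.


K_11 has (11 − 1)!/2 = 1814400 labelled Hamiltonian cycles.
For each such Hamiltonian cycle H, let X_H = 1 if all 11 edges of H are present in G. Then P[X_H = 1] = p^{11} = (3/11)^{11} = 177147/285311670611.
Summing the indicators: E[X] = Σ_H E[X_H] = 1814400 · p^{11} = 1814400 · 177147/285311670611 = 321415516800/285311670611.
Numerically: E[X] ≈ 1.12654.

E[X] = 1814400 · (3/11)^{11} = 321415516800/285311670611 ≈ 1.12654.


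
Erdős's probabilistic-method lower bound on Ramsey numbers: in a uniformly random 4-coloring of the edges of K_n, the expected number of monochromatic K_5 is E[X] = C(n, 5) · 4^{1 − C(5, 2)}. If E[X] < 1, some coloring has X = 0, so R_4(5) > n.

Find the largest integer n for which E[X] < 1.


We need C(n, 5) · 4^{1 − 10} < 1, i.e. C(n, 5) < 4^{10 − 1} = 262144.
Check values of n near the boundary:
  n = 27: C(27, 5) = 80730; 80730 < 262144? YES
  n = 28: C(28, 5) = 98280; 98280 < 262144? YES
  n = 29: C(29, 5) = 118755; 118755 < 262144? YES
  n = 30: C(30, 5) = 142506; 142506 < 262144? YES
  n = 31: C(31, 5) = 169911; 169911 < 262144? YES
  n = 32: C(32, 5) = 201376; 201376 < 262144? YES
  n = 33: C(33, 5) = 237336; 237336 < 262144? YES
  n = 34: C(34, 5) = 278256; 278256 < 262144? NO
The largest n with C(n, 5) < 262144 is n = 33 (where E[X] = 29667/32768 ≈ 0.9053650). Hence R_4(5) > 33, i.e. R_4(5) ≥ 34.

Largest n = 33; hence R_4(5) > 33.


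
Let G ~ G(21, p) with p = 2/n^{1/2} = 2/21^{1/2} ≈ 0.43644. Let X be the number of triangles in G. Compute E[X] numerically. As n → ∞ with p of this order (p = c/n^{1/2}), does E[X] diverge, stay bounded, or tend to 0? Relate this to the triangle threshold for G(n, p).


Number of potential triangles: C(21, 3) = 1330.
Each occurs with probability p³ ≈ (0.43644)³ ≈ 8.3130625e-02.
By linearity: E[X] = C(21, 3)·p³ ≈ 1330 · 8.3130625e-02 ≈ 110.56373.
Since α = 1/2 < 1, p = c/n^{1/2} ≫ 1/n is above the triangle threshold p ~ 1/n. Asymptotically E[X] ~ (c³/6)·n^{3(1−α)} = (2³/6)·n^{1.5} → ∞; triangles are abundant w.h.p.

E[X] ≈ 110.56373; in regime p = Θ(1/n^{1/2}) E[X] diverges (above the triangle threshold p ~ 1/n).


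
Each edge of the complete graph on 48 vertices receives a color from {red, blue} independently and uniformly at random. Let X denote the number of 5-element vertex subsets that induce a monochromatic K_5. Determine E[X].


Let X = Σ_S X_S over the C(48, 5) = 1712304 subsets S of size 5, where X_S = 1 if the K_5 on S is monochromatic.
For a fixed S, the K_5 on S has C(5, 2) = 10 edges. P[all 10 edges red] = (1/2)^10, and likewise for blue, so P[monochromatic] = 2·(1/2)^10 = 2^{1 − 10} = 1/512.
By linearity: E[X] = C(48, 5) · 2^{1 − 10} = 1712304 · 1/512 = 107019/32.
Numerically: E[X] ≈ 3344.34375.

E[X] = C(48,5)·2^(1−C(5,2)) = 107019/32 ≈ 3344.34375.


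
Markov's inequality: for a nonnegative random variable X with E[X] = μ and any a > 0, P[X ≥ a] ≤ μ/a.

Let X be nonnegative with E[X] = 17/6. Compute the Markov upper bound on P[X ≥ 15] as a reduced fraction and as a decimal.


μ = E[X] = 17/6, a = 15.
Markov: P[X ≥ 15] ≤ μ/a = (17/6)/15 = 17/90.
Numerically: ≈ 0.188889.
(Since a = 15 > μ = 2.833333, the bound 17/90 is < 1 and informative.)

P[X ≥ 15] ≤ 17/90 ≈ 0.188889.


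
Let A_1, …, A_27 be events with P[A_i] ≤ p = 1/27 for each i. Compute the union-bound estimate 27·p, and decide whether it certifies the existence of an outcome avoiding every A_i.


Union bound: P[∪_{i=1}^{27} A_i] ≤ Σ_i P[A_i] ≤ 27·p = 27·(1/27) = 1.
Numerically: 1 ≈ 1.000000.
Is 1 < 1? NO.
Since the bound 1 is ≥ 1, the union bound is uninformative here; it does NOT by itself certify existence.

27·p = 1 ≈ 1.000000; existence NOT certified by the union bound.


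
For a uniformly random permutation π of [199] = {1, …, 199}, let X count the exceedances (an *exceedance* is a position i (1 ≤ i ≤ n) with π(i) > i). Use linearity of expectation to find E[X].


Write X = Σ_{i=1}^{199} X_i, where X_i = 1_{π(i) > i}.
For each fixed i, π(i) is uniform over {1, …, 199} (marginal of a uniform permutation), so P[π(i) > i] = (n − i)/n. Summing: Σ_{i=1}^{199} (n − i)/n = (0 + 1 + … + 198)/199 = 199(199 − 1)/(2·199) = (199 − 1)/2.
Hence E[X] = Σ_{i=1}^{199} (199 − i)/199 = 99 ≈ 99.00000.

E[X] = 99 = 99.00000.


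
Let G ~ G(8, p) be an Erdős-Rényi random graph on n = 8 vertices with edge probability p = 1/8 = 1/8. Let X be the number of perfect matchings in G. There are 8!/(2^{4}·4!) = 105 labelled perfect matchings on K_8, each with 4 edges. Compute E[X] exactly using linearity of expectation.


K_8 has 8!/(2^{4}·4!) = 105 labelled perfect matchings.
For each such perfect matching H, let X_H = 1 if all 4 edges of H are present in G. Then P[X_H = 1] = p^{4} = (1/8)^{4} = 1/4096.
By linearity of expectation: E[X] = Σ_H E[X_H] = 105 · p^{4} = 105 · 1/4096 = 105/4096.
Numerically: E[X] ≈ 0.0256.

E[X] = 105 · (1/8)^{4} = 105/4096 ≈ 0.0256.


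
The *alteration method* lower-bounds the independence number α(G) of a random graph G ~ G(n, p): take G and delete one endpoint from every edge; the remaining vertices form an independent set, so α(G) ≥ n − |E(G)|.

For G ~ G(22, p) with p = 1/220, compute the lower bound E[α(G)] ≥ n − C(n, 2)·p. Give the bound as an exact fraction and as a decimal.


E[|E(G)|] = C(22, 2)·p = 231 · (1/220) = 21/20.
E[α(G)] ≥ n − E[|E(G)|] = 22 − 21/20 = 419/20.
Numerically: ≈ 20.95000.
(This is only a lower bound; the true E[α(G)] may be larger.)

E[α(G)] ≥ 419/20 ≈ 20.95000.


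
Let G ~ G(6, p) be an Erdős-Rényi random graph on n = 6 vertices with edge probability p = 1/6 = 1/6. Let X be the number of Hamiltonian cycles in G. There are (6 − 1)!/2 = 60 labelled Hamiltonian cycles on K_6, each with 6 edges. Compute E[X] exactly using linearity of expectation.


K_6 has (6 − 1)!/2 = 60 labelled Hamiltonian cycles.
For each such Hamiltonian cycle H, let X_H = 1 if all 6 edges of H are present in G. Then P[X_H = 1] = p^{6} = (1/6)^{6} = 1/46656.
By linearity of expectation: E[X] = Σ_H E[X_H] = 60 · p^{6} = 60 · 1/46656 = 5/3888.
Numerically: E[X] ≈ 0.001286.

E[X] = 60 · (1/6)^{6} = 5/3888 ≈ 0.001286.


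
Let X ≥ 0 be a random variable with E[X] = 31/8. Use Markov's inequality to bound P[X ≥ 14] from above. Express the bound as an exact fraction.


μ = E[X] = 31/8, a = 14.
Markov: P[X ≥ 14] ≤ μ/a = (31/8)/14 = 31/112.
Numerically: ≈ 0.277.
(Since a = 14 > μ = 3.875, the bound 31/112 is < 1 and informative.)

P[X ≥ 14] ≤ 31/112 ≈ 0.277.


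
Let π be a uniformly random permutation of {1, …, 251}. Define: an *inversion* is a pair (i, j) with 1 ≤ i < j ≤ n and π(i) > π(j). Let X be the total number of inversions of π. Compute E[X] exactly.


Write X = Σ X_I over the C(251, 2) = 31375 pairs i < j, with X_I the indicator of one inversion.
There are 31375 indicators.
For each fixed pair i < j, the values π(i) and π(j) are two distinct elements of {1, …, 251} in uniformly random order; by symmetry P[π(i) > π(j)] = 1/2.
By linearity: E[X] = 31375 · (1/2) = C(251, 2) · (1/2) = 31375/2 = 31375/2 ≈ 15687.5000.

E[X] = 31375/2 = 15687.5000.


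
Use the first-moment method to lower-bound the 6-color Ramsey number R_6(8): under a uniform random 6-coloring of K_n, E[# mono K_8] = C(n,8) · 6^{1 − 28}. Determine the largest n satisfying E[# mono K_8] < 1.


We need C(n, 8) · 6^{1 − 28} < 1, i.e. C(n, 8) < 6^{28 − 1} = 1023490369077469249536.
Check values of n near the boundary:
  n = 1592: C(1592, 8) = 1005480414540892933435; 1005480414540892933435 < 1023490369077469249536? YES
  n = 1593: C(1593, 8) = 1010555394551193970323; 1010555394551193970323 < 1023490369077469249536? YES
  n = 1594: C(1594, 8) = 1015652773590544255167; 1015652773590544255167 < 1023490369077469249536? YES
  n = 1595: C(1595, 8) = 1020772636343363633895; 1020772636343363633895 < 1023490369077469249536? YES
  n = 1596: C(1596, 8) = 1025915067760710553965; 1025915067760710553965 < 1023490369077469249536? NO
The largest n with C(n, 8) < 1023490369077469249536 is n = 1595 (where E[X] = 113419181815929292655/113721152119718805504 ≈ 0.997345). Hence R_6(8) > 1595, i.e. R_6(8) ≥ 1596.

Largest n = 1595; hence R_6(8) > 1595.


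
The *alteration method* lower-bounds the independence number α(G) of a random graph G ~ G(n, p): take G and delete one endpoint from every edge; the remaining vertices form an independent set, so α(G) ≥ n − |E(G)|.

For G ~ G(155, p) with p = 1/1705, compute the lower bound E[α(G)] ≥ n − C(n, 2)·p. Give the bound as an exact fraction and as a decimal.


E[|E(G)|] = C(155, 2)·p = 11935 · (1/1705) = 7.
E[α(G)] ≥ n − E[|E(G)|] = 155 − 7 = 148.
Numerically: ≈ 148.000000.
(This is only a lower bound; the true E[α(G)] may be larger.)

E[α(G)] ≥ 148 ≈ 148.000000.


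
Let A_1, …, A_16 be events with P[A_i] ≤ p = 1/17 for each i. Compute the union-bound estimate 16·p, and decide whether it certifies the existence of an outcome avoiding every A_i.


Union bound: P[∪_{i=1}^{16} A_i] ≤ Σ_i P[A_i] ≤ 16·p = 16·(1/17) = 16/17.
Numerically: 16/17 ≈ 0.941.
Is 16/17 < 1? YES.
Since P[∪ A_i] ≤ 16/17 < 1, the complement has P[∩ A_i^c] ≥ 1 − 16/17 = 1/17 > 0, so some outcome avoids every A_i.

16·p = 16/17 ≈ 0.941; existence CERTIFIED by the union bound.


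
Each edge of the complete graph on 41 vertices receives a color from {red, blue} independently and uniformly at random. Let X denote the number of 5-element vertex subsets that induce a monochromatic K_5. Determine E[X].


Let X = Σ_S X_S over the C(41, 5) = 749398 subsets S of size 5, where X_S = 1 if the K_5 on S is monochromatic.
For a fixed S, the K_5 on S has C(5, 2) = 10 edges. P[all 10 edges red] = (1/2)^10, and likewise for blue, so P[monochromatic] = 2·(1/2)^10 = 2^{1 − 10} = 1/512.
Summing: E[X] = C(41, 5) · 2^{1 − 10} = 749398 · 1/512 = 374699/256.
Numerically: E[X] ≈ 1463.668.

E[X] = C(41,5)·2^(1−C(5,2)) = 374699/256 ≈ 1463.668.


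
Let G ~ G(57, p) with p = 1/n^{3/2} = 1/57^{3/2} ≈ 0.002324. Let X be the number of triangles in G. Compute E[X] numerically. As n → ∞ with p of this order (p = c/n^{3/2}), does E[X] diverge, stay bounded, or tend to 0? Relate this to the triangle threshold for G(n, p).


Number of potential triangles: C(57, 3) = 29260.
Each occurs with probability p³ ≈ (0.002324)³ ≈ 1.254767e-08.
By linearity: E[X] = C(57, 3)·p³ ≈ 29260 · 1.254767e-08 ≈ 0.0004.
Since α = 3/2 > 1, p = c/n^{3/2} = o(1/n) is below the triangle threshold p ~ 1/n. Asymptotically E[X] ~ (c³/6)·n^{3(1−α)} = (1³/6)·n^{-1.5} → 0, so by Markov's inequality G has no triangles w.h.p.

E[X] ≈ 0.0004; in regime p = Θ(1/n^{3/2}) E[X] tends to 0 (below the triangle threshold p ~ 1/n).


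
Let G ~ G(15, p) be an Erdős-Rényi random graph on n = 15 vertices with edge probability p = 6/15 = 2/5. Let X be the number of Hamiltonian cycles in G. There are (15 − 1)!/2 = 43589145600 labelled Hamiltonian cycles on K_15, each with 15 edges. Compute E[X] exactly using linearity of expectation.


K_15 has (15 − 1)!/2 = 43589145600 labelled Hamiltonian cycles.
For each such Hamiltonian cycle H, let X_H = 1 if all 15 edges of H are present in G. Then P[X_H = 1] = p^{15} = (2/5)^{15} = 32768/30517578125.
By linearity of expectation: E[X] = Σ_H E[X_H] = 43589145600 · p^{15} = 43589145600 · 32768/30517578125 = 57133164920832/1220703125.
Numerically: E[X] ≈ 4.68e+04.

E[X] = 43589145600 · (2/5)^{15} = 57133164920832/1220703125 ≈ 4.68e+04.


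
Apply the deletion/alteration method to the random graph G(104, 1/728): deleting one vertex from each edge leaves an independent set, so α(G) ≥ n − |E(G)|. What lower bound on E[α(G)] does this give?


E[|E(G)|] = C(104, 2)·p = 5356 · (1/728) = 103/14.
E[α(G)] ≥ n − E[|E(G)|] = 104 − 103/14 = 1353/14.
Numerically: ≈ 96.6429.
(This is only a lower bound; the true E[α(G)] may be larger.)

E[α(G)] ≥ 1353/14 ≈ 96.6429.


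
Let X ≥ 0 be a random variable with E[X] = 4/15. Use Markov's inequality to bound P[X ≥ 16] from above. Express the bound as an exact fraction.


μ = E[X] = 4/15, a = 16.
Markov: P[X ≥ 16] ≤ μ/a = (4/15)/16 = 1/60.
Numerically: ≈ 0.017.
(Since a = 16 > μ = 0.267, the bound 1/60 is < 1 and informative.)

P[X ≥ 16] ≤ 1/60 ≈ 0.017.


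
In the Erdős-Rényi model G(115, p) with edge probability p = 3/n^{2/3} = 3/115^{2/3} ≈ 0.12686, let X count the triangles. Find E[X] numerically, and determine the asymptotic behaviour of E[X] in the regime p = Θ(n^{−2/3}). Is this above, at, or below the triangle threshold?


Number of potential triangles: C(115, 3) = 246905.
Each occurs with probability p³ ≈ (0.12686)³ ≈ 2.0415879e-03.
By linearity: E[X] = C(115, 3)·p³ ≈ 246905 · 2.0415879e-03 ≈ 504.07826.
Since α = 2/3 < 1, p = c/n^{2/3} ≫ 1/n is above the triangle threshold p ~ 1/n. Asymptotically E[X] ~ (c³/6)·n^{3(1−α)} = (3³/6)·n^{1} → ∞; triangles are abundant w.h.p.

E[X] ≈ 504.07826; in regime p = Θ(1/n^{2/3}) E[X] diverges (above the triangle threshold p ~ 1/n).


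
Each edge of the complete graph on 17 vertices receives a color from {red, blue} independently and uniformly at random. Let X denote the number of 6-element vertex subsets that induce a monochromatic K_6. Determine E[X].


Let X = Σ_S X_S over the C(17, 6) = 12376 subsets S of size 6, where X_S = 1 if the K_6 on S is monochromatic.
For a fixed S, the K_6 on S has C(6, 2) = 15 edges. P[all 15 edges red] = (1/2)^15, and likewise for blue, so P[monochromatic] = 2·(1/2)^15 = 2^{1 − 15} = 1/16384.
By linearity: E[X] = C(17, 6) · 2^{1 − 15} = 12376 · 1/16384 = 1547/2048.
Numerically: E[X] ≈ 0.755371.

E[X] = C(17,6)·2^(1−C(6,2)) = 1547/2048 ≈ 0.755371.


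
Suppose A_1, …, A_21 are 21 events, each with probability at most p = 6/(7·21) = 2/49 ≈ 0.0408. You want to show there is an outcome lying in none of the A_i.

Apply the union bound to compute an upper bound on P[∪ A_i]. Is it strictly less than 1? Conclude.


Union bound: P[∪_{i=1}^{21} A_i] ≤ Σ_i P[A_i] ≤ 21·p = 21·(2/49) = 6/7.
Numerically: 6/7 ≈ 0.8571.
Is 6/7 < 1? YES.
Since P[∪ A_i] ≤ 6/7 < 1, the complement has P[∩ A_i^c] ≥ 1 − 6/7 = 1/7 > 0, so some outcome avoids every A_i.

21·p = 6/7 ≈ 0.8571; existence CERTIFIED by the union bound.


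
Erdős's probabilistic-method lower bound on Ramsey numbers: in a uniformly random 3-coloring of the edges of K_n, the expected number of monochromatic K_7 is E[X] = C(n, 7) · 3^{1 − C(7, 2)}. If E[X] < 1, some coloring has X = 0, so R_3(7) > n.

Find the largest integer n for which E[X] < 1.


We need C(n, 7) · 3^{1 − 21} < 1, i.e. C(n, 7) < 3^{21 − 1} = 3486784401.
Check values of n near the boundary:
  n = 79: C(79, 7) = 2898753715; 2898753715 < 3486784401? YES
  n = 80: C(80, 7) = 3176716400; 3176716400 < 3486784401? YES
  n = 81: C(81, 7) = 3477216600; 3477216600 < 3486784401? YES
  n = 82: C(82, 7) = 3801756816; 3801756816 < 3486784401? NO
  n = 83: C(83, 7) = 4151918628; 4151918628 < 3486784401? NO
  n = 84: C(84, 7) = 4529365776; 4529365776 < 3486784401? NO
The largest n with C(n, 7) < 3486784401 is n = 81 (where E[X] = 42928600/43046721 ≈ 0.9972560). Hence R_3(7) > 81, i.e. R_3(7) ≥ 82.

Largest n = 81; hence R_3(7) > 81.


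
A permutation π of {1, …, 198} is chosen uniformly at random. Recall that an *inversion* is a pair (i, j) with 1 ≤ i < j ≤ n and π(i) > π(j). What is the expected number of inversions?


Write X = Σ X_I over the C(198, 2) = 19503 pairs i < j, with X_I the indicator of one inversion.
There are 19503 indicators.
For each fixed pair i < j, the values π(i) and π(j) are two distinct elements of {1, …, 198} in uniformly random order; by symmetry P[π(i) > π(j)] = 1/2.
By linearity: E[X] = 19503 · (1/2) = C(198, 2) · (1/2) = 19503/2 = 19503/2 ≈ 9751.500000.

E[X] = 19503/2 = 9751.500000.


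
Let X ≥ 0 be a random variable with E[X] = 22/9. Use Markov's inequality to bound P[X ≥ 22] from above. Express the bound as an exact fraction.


μ = E[X] = 22/9, a = 22.
Markov: P[X ≥ 22] ≤ μ/a = (22/9)/22 = 1/9.
Numerically: ≈ 0.11111.
(Since a = 22 > μ = 2.44444, the bound 1/9 is < 1 and informative.)

P[X ≥ 22] ≤ 1/9 ≈ 0.11111.


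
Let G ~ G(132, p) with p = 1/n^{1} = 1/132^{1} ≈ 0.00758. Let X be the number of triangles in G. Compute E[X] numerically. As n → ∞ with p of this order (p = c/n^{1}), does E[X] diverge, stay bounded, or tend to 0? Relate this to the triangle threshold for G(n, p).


Number of potential triangles: C(132, 3) = 374660.
Each occurs with probability p³ ≈ (0.00758)³ ≈ 4.34789e-07.
By linearity: E[X] = C(132, 3)·p³ ≈ 374660 · 4.34789e-07 ≈ 0.163.
Here α = 1, so p = 1/n is exactly at the triangle threshold p ~ 1/n. Asymptotically E[X] → c³/6 = 1³/6 = 1/6 ≈ 0.167, a bounded constant. In this regime the triangle count is asymptotically Poisson(c³/6).

E[X] ≈ 0.163; in regime p = Θ(1/n^{1}) E[X] stays bounded (at the triangle threshold p ~ 1/n).


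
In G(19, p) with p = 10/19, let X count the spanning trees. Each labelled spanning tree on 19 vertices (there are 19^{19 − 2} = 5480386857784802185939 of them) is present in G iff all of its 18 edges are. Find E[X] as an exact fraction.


K_19 has 19^{19 − 2} = 5480386857784802185939 labelled spanning trees.
For each such spanning tree H, let X_H = 1 if all 18 edges of H are present in G. Then P[X_H = 1] = p^{18} = (10/19)^{18} = 1000000000000000000/104127350297911241532841.
By linearity of expectation: E[X] = Σ_H E[X_H] = 5480386857784802185939 · p^{18} = 5480386857784802185939 · 1000000000000000000/104127350297911241532841 = 1000000000000000000/19.
Numerically: E[X] ≈ 5.2632e+16.

E[X] = 5480386857784802185939 · (10/19)^{18} = 1000000000000000000/19 ≈ 5.2632e+16.


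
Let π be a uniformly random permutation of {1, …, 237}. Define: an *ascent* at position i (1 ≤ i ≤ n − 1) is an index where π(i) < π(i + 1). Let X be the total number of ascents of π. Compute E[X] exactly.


Write X = Σ X_I over i = 1, …, 236, with X_I the indicator of one ascent.
There are 236 indicators.
For each fixed i, the pair (π(i), π(i+1)) is a uniformly random ordered pair of distinct values from {1, …, 237}; by symmetry P[π(i) < π(i+1)] = 1/2.
By linearity: E[X] = 236 · (1/2) = (237 − 1) · (1/2) = 118 ≈ 118.000000.

E[X] = 118 = 118.000000.


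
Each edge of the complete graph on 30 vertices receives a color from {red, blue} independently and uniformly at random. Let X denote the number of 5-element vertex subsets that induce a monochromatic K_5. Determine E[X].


Let X = Σ_S X_S over the C(30, 5) = 142506 subsets S of size 5, where X_S = 1 if the K_5 on S is monochromatic.
For a fixed S, the K_5 on S has C(5, 2) = 10 edges. P[all 10 edges red] = (1/2)^10, and likewise for blue, so P[monochromatic] = 2·(1/2)^10 = 2^{1 − 10} = 1/512.
Summing: E[X] = C(30, 5) · 2^{1 − 10} = 142506 · 1/512 = 71253/256.
Numerically: E[X] ≈ 278.332.

E[X] = C(30,5)·2^(1−C(5,2)) = 71253/256 ≈ 278.332.


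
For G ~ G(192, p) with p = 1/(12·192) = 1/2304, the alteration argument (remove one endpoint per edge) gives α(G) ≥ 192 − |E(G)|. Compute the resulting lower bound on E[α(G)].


E[|E(G)|] = C(192, 2)·p = 18336 · (1/2304) = 191/24.
E[α(G)] ≥ n − E[|E(G)|] = 192 − 191/24 = 4417/24.
Numerically: ≈ 184.042.
(This is only a lower bound; the true E[α(G)] may be larger.)

E[α(G)] ≥ 4417/24 ≈ 184.042.


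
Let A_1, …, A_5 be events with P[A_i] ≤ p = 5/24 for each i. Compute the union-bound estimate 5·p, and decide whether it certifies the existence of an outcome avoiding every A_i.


Union bound: P[∪_{i=1}^{5} A_i] ≤ Σ_i P[A_i] ≤ 5·p = 5·(5/24) = 25/24.
Numerically: 25/24 ≈ 1.0417.
Is 25/24 < 1? NO.
Since the bound 25/24 is ≥ 1, the union bound is uninformative here; it does NOT by itself certify existence.

5·p = 25/24 ≈ 1.0417; existence NOT certified by the union bound.
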